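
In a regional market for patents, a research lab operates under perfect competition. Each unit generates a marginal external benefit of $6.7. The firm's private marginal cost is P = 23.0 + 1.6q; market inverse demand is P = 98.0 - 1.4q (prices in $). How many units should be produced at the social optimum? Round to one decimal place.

q* = 27.2

Social marginal cost = private MC − MEB = 16.3 + 1.6q.
Set SMC = demand: 16.3 + 1.6q = 98.0 - 1.4q → q* = 27.2333.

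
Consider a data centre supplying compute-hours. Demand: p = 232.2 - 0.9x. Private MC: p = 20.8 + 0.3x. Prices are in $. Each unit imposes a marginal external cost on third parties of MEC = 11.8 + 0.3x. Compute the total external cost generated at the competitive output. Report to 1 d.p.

Market equilibrium (private): 20.8 + 0.3x = 232.2 - 0.9x → x_m = 176.1667.
Total external cost = ∫₀^{x_m} (11.8 + 0.3x) dx = 11.8×176.1667 + ½×0.3×176.1667² = 6733.9730.

$6734.0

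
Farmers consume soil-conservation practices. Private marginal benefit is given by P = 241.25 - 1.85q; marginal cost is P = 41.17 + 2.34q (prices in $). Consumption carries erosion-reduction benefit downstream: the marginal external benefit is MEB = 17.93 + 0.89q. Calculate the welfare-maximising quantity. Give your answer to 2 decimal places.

q* = 66.06

Social marginal benefit = demand + MEB = 259.18 - 0.96q.
Set SMB = MC: 259.18 - 0.96q = 41.17 + 2.34q → q* = 66.0636.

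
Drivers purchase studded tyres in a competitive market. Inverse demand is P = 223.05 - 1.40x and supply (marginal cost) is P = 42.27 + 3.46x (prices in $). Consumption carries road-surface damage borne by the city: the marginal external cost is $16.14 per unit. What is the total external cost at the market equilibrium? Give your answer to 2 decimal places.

$600.37

Market equilibrium (private): 42.27 + 3.46x = 223.05 - 1.40x → x_m = 37.1975.
Total external cost = MEC × x_m = 16.14 × 37.1975 = 600.3677.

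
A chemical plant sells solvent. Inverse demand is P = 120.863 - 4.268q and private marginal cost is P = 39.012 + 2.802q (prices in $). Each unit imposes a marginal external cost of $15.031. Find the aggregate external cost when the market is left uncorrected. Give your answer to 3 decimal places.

$174.017

Market equilibrium (private): 39.012 + 2.802q = 120.863 - 4.268q → q_m = 11.5772.
Total external cost = MEC × q_m = 15.031 × 11.5772 = 174.0169.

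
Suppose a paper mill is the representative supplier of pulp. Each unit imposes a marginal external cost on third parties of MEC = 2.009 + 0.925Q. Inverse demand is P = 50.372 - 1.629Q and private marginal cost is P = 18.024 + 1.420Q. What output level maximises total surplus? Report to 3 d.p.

Q* = 7.634

Social marginal cost = private MC + MEC = 20.033 + 2.345Q.
Set SMC = demand: 20.033 + 2.345Q = 50.372 - 1.629Q → Q* = 7.6344.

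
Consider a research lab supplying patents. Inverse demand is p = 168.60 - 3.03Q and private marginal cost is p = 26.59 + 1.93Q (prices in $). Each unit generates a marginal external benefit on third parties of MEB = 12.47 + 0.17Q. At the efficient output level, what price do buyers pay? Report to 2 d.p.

P = $70.88

Social marginal cost = private MC − MEB = 14.12 + 1.76Q.
Set SMC = demand: 14.12 + 1.76Q = 168.60 - 3.03Q → Q* = 32.2505.
Consumer price on the demand curve at Q*: 168.60 − 3.03×32.2505 = 70.8810.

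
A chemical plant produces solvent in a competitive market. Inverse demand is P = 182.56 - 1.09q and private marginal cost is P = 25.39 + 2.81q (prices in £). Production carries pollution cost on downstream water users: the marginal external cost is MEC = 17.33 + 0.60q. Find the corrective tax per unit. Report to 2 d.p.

Social marginal cost = private MC + MEC = 42.72 + 3.41q.
Set SMC = demand: 42.72 + 3.41q = 182.56 - 1.09q → q* = 31.0756.
The Pigouvian tax equals MEC at q*: 17.33 + 0.60×31.0756 = 35.9754.

tax = £35.98 per unit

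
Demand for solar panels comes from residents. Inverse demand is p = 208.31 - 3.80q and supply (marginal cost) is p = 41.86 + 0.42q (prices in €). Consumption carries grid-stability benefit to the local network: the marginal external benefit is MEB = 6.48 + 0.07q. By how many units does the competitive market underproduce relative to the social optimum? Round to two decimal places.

Market equilibrium (private): 41.86 + 0.42q = 208.31 - 3.80q → q_m = 39.4431.
Social marginal benefit = demand + MEB = 214.79 - 3.73q.
Set SMB = MC: 214.79 - 3.73q = 41.86 + 0.42q → q* = 41.6699.
Gap = |39.4431 − 41.6699| = 2.2268.

2.23 units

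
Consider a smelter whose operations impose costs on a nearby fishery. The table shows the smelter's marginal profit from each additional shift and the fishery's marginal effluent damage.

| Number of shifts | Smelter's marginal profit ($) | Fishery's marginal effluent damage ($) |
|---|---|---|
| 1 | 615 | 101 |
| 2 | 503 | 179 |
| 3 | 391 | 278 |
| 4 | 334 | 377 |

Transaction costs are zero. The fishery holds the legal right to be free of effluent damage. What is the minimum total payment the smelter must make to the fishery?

$558

Efficient level: marginal profit ≥ marginal effluent damage through level 3, so k* = 3.
With the fishery holding the right, the smelter must at least compensate total damage at k*: 101 + 179 + 278 = 558.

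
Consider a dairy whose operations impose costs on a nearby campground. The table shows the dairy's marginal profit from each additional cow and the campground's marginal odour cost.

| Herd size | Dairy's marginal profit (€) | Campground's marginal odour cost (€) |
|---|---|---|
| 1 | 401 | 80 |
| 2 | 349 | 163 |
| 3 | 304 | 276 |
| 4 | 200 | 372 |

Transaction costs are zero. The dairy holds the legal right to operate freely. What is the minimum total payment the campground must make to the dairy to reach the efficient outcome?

€200

Left alone the dairy would choose level 4 (marginal profit stays positive).
Efficient level: k* = 3 (marginal profit ≥ marginal odour cost through 3).
The campground must at least cover the dairy's forgone profit from cutting 4→3: 200 = 200.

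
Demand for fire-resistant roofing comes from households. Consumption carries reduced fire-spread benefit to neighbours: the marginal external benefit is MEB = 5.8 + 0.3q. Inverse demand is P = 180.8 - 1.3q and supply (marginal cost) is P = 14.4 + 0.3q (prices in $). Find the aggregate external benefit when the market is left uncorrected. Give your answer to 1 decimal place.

Market equilibrium (private): 14.4 + 0.3q = 180.8 - 1.3q → q_m = 104.0000.
Total external benefit = ∫₀^{q_m} (5.8 + 0.3q) dq = 5.8×104.0000 + ½×0.3×104.0000² = 2225.6000.

$2225.6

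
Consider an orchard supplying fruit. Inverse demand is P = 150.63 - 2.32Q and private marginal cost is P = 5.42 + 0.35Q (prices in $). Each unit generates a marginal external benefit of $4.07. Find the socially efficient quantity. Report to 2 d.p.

Social marginal cost = private MC − MEB = 1.35 + 0.35Q.
Set SMC = demand: 1.35 + 0.35Q = 150.63 - 2.32Q → Q* = 55.9101.

Q* = 55.91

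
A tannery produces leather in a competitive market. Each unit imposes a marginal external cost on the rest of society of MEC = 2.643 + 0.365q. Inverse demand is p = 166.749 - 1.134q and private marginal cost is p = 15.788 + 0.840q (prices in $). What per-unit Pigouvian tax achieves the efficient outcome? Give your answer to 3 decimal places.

tax = $25.788 per unit

Social marginal cost = private MC + MEC = 18.431 + 1.205q.
Set SMC = demand: 18.431 + 1.205q = 166.749 - 1.134q → q* = 63.4109.
The Pigouvian tax equals MEC at q*: 2.643 + 0.365×63.4109 = 25.7880.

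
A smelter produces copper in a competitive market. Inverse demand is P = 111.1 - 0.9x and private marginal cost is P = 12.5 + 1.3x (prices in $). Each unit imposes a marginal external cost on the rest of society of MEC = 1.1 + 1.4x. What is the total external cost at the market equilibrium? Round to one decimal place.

$1455.4

Market equilibrium (private): 12.5 + 1.3x = 111.1 - 0.9x → x_m = 44.8182.
Total external cost = ∫₀^{x_m} (1.1 + 1.4x) dx = 1.1×44.8182 + ½×1.4×44.8182² = 1455.3698.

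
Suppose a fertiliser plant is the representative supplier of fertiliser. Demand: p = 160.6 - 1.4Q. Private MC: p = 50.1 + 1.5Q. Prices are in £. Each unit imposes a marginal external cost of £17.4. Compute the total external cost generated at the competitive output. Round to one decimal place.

£663.0

Market equilibrium (private): 50.1 + 1.5Q = 160.6 - 1.4Q → Q_m = 38.1034.
Total external cost = MEC × Q_m = 17.4 × 38.1034 = 662.9992.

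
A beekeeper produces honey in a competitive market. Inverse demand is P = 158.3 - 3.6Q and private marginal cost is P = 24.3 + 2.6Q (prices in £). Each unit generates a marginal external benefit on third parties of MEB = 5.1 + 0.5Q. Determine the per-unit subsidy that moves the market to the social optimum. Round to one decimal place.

subsidy = £17.3 per unit

Social marginal cost = private MC − MEB = 19.2 + 2.1Q.
Set SMC = demand: 19.2 + 2.1Q = 158.3 - 3.6Q → Q* = 24.4035.
The Pigouvian subsidy equals MEB at Q*: 5.1 + 0.5×24.4035 = 17.3018.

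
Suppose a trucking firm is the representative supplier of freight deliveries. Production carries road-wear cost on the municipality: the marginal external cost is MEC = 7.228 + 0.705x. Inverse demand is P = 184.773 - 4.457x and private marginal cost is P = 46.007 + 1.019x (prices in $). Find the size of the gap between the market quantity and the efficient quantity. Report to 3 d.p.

4.060 units

Market equilibrium (private): 46.007 + 1.019x = 184.773 - 4.457x → x_m = 25.3408.
Social marginal cost = private MC + MEC = 53.235 + 1.724x.
Set SMC = demand: 53.235 + 1.724x = 184.773 - 4.457x → x* = 21.2810.
Gap = |25.3408 − 21.2810| = 4.0598.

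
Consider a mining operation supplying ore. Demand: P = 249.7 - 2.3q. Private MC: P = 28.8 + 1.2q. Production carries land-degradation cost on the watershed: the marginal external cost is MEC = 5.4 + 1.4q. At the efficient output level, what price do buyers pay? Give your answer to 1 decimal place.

Social marginal cost = private MC + MEC = 34.2 + 2.6q.
Set SMC = demand: 34.2 + 2.6q = 249.7 - 2.3q → q* = 43.9796.
Consumer price on the demand curve at q*: 249.7 − 2.3×43.9796 = 148.5469.

P = 148.5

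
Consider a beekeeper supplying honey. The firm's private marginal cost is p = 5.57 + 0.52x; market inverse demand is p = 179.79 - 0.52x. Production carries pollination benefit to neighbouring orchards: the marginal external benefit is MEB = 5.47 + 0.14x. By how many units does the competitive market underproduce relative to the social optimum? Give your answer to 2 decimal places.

32.14 units

Market equilibrium (private): 5.57 + 0.52x = 179.79 - 0.52x → x_m = 167.5192.
Social marginal cost = private MC − MEB = 0.10 + 0.38x.
Set SMC = demand: 0.10 + 0.38x = 179.79 - 0.52x → x* = 199.6556.
Gap = |167.5192 − 199.6556| = 32.1364.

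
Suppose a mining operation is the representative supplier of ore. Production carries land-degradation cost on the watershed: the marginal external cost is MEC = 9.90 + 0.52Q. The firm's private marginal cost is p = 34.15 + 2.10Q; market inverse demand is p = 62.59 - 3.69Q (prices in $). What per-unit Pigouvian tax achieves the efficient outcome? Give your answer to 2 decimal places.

tax = $11.43 per unit

Social marginal cost = private MC + MEC = 44.05 + 2.62Q.
Set SMC = demand: 44.05 + 2.62Q = 62.59 - 3.69Q → Q* = 2.9382.
The Pigouvian tax equals MEC at Q*: 9.90 + 0.52×2.9382 = 11.4279.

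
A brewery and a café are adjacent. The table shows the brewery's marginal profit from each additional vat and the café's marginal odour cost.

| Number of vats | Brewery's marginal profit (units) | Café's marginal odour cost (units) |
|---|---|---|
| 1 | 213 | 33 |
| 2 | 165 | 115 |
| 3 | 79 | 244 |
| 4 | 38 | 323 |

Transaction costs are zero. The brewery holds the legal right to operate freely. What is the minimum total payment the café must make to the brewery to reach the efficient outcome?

117

Left alone the brewery would choose level 4 (marginal profit stays positive).
Efficient level: k* = 2 (marginal profit ≥ marginal odour cost through 2).
The café must at least cover the brewery's forgone profit from cutting 4→2: 79 + 38 = 117.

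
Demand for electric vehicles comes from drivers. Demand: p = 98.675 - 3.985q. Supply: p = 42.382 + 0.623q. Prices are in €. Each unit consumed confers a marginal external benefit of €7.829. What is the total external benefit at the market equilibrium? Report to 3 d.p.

Market equilibrium (private): 42.382 + 0.623q = 98.675 - 3.985q → q_m = 12.2164.
Total external benefit = MEB × q_m = 7.829 × 12.2164 = 95.6422.

€95.642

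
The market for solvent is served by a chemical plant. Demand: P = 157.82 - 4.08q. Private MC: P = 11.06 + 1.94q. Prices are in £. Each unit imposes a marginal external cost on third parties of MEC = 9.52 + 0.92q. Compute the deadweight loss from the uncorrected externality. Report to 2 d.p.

DWL = £73.54

Market equilibrium (private): 11.06 + 1.94q = 157.82 - 4.08q → q_m = 24.3787.
Social marginal cost = private MC + MEC = 20.58 + 2.86q.
Set SMC = demand: 20.58 + 2.86q = 157.82 - 4.08q → q* = 19.7752.
The loss is the area between SMC and demand from q* to q_m; with linear curves that's a triangle of height MEC(q_m).
DWL = ½ × 4.6035 × 31.9484 = 73.5372.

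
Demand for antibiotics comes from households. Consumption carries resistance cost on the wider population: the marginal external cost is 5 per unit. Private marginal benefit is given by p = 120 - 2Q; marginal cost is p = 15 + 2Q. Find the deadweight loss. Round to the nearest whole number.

Market equilibrium (private): 15 + 2Q = 120 - 2Q → Q_m = 26.2500.
Social marginal benefit = demand − MEC = 115 - 2Q.
Set SMB = MC: 115 - 2Q = 15 + 2Q → Q* = 25.0000.
The loss is the area between SMB and MC from Q* to Q_m; with linear curves that's a triangle of height MEC(Q_m).
DWL = ½ × 1.2500 × 5.0000 = 3.1250.

DWL = 3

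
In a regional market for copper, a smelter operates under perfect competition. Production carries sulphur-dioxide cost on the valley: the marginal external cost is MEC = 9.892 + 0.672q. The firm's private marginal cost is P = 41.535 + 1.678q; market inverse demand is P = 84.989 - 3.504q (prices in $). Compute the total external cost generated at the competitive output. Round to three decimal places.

Market equilibrium (private): 41.535 + 1.678q = 84.989 - 3.504q → q_m = 8.3856.
Total external cost = ∫₀^{q_m} (9.892 + 0.672q) dq = 9.892×8.3856 + ½×0.672×8.3856² = 106.5773.

$106.577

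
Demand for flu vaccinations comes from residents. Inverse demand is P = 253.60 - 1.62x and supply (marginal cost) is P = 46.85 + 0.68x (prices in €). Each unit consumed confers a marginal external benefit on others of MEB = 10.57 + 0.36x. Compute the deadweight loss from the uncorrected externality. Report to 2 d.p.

Market equilibrium (private): 46.85 + 0.68x = 253.60 - 1.62x → x_m = 89.8913.
Social marginal benefit = demand + MEB = 264.17 - 1.26x.
Set SMB = MC: 264.17 - 1.26x = 46.85 + 0.68x → x* = 112.0206.
Between x* and x_m the wedge SMB − MC runs linearly from 0 to MEB(x_m), so the loss is a triangle.
DWL = ½ × 22.1293 × 42.9309 = 475.0154.

DWL = €475.02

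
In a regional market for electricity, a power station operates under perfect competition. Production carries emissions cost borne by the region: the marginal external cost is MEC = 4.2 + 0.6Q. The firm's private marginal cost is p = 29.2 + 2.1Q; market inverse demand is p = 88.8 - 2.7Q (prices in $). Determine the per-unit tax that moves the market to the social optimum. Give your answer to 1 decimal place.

tax = $10.4 per unit

Social marginal cost = private MC + MEC = 33.4 + 2.7Q.
Set SMC = demand: 33.4 + 2.7Q = 88.8 - 2.7Q → Q* = 10.2593.
The Pigouvian tax equals MEC at Q*: 4.2 + 0.6×10.2593 = 10.3556.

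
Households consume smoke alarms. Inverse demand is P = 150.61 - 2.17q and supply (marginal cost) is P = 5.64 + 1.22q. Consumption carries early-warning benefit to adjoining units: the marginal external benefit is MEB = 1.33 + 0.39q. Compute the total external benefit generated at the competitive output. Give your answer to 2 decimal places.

413.48

Market equilibrium (private): 5.64 + 1.22q = 150.61 - 2.17q → q_m = 42.7640.
Total external benefit = ∫₀^{q_m} (1.33 + 0.39q) dq = 1.33×42.7640 + ½×0.39×42.7640² = 413.4843.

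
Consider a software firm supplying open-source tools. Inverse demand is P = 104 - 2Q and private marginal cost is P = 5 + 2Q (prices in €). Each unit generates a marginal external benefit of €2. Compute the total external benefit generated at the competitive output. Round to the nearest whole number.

Market equilibrium (private): 5 + 2Q = 104 - 2Q → Q_m = 24.7500.
Total external benefit = MEB × Q_m = 2 × 24.7500 = 49.5000.

€50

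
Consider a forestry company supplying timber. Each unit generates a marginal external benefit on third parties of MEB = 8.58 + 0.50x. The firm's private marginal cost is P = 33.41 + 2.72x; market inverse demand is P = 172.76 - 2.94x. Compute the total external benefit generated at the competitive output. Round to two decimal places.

362.78

Market equilibrium (private): 33.41 + 2.72x = 172.76 - 2.94x → x_m = 24.6201.
Total external benefit = ∫₀^{x_m} (8.58 + 0.50x) dx = 8.58×24.6201 + ½×0.50×24.6201² = 362.7778.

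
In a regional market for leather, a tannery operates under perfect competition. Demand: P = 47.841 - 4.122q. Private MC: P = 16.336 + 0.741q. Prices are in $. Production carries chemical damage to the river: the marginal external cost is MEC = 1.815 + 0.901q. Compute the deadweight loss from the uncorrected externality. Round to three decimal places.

Market equilibrium (private): 16.336 + 0.741q = 47.841 - 4.122q → q_m = 6.4785.
Social marginal cost = private MC + MEC = 18.151 + 1.642q.
Set SMC = demand: 18.151 + 1.642q = 47.841 - 4.122q → q* = 5.1509.
The loss is the area between SMC and demand from q* to q_m; with linear curves that's a triangle of height MEC(q_m).
DWL = ½ × 1.3276 × 7.6521 = 5.0795.

DWL = $5.079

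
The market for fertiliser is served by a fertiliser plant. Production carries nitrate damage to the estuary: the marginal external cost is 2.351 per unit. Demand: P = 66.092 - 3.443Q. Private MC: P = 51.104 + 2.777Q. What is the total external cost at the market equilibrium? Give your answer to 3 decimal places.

Market equilibrium (private): 51.104 + 2.777Q = 66.092 - 3.443Q → Q_m = 2.4096.
Total external cost = MEC × Q_m = 2.351 × 2.4096 = 5.6650.

5.665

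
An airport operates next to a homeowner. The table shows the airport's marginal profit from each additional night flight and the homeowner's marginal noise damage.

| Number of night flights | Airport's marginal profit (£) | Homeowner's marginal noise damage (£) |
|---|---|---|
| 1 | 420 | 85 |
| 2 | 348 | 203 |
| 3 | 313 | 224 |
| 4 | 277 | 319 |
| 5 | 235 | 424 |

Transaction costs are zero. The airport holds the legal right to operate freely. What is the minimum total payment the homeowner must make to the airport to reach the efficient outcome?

Left alone the airport would choose level 5 (marginal profit stays positive).
Efficient level: k* = 3 (marginal profit ≥ marginal noise damage through 3).
The homeowner must at least cover the airport's forgone profit from cutting 5→3: 277 + 235 = 512.

£512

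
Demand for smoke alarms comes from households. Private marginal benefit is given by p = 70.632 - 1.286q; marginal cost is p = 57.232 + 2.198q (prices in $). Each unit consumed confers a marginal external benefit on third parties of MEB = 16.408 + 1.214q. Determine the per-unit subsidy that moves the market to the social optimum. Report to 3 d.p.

subsidy = $32.349 per unit

Social marginal benefit = demand + MEB = 87.040 - 0.072q.
Set SMB = MC: 87.040 - 0.072q = 57.232 + 2.198q → q* = 13.1313.
The Pigouvian subsidy equals MEB at q*: 16.408 + 1.214×13.1313 = 32.3494.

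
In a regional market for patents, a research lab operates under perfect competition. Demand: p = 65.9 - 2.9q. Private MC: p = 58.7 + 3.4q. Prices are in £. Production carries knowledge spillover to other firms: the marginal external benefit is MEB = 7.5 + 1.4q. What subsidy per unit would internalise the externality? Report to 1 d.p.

subsidy = £11.7 per unit

Social marginal cost = private MC − MEB = 51.2 + 2.0q.
Set SMC = demand: 51.2 + 2.0q = 65.9 - 2.9q → q* = 3.0000.
The Pigouvian subsidy equals MEB at q*: 7.5 + 1.4×3.0000 = 11.7000.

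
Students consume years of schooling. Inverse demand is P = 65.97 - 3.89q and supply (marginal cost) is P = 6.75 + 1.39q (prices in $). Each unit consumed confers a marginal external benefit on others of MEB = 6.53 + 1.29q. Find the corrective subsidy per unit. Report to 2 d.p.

subsidy = $27.79 per unit

Social marginal benefit = demand + MEB = 72.50 - 2.60q.
Set SMB = MC: 72.50 - 2.60q = 6.75 + 1.39q → q* = 16.4787.
The Pigouvian subsidy equals MEB at q*: 6.53 + 1.29×16.4787 = 27.7875.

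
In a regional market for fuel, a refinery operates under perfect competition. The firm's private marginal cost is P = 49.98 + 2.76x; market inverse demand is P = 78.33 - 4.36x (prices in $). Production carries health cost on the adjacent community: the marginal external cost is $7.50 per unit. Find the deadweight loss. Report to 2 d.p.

DWL = $3.95

Market equilibrium (private): 49.98 + 2.76x = 78.33 - 4.36x → x_m = 3.9817.
Social marginal cost = private MC + MEC = 57.48 + 2.76x.
Set SMC = demand: 57.48 + 2.76x = 78.33 - 4.36x → x* = 2.9284.
Height of the DWL triangle at x_m is SMC(x_m) − demand(x_m) = MEC(x_m) = 7.5000.
DWL = ½ × 1.0533 × 7.5000 = 3.9499.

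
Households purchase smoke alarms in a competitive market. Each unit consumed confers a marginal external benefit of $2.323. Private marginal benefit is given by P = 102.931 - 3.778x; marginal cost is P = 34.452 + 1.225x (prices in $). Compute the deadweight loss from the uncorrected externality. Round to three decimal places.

DWL = $0.539

Market equilibrium (private): 34.452 + 1.225x = 102.931 - 3.778x → x_m = 13.6876.
Social marginal benefit = demand + MEB = 105.254 - 3.778x.
Set SMB = MC: 105.254 - 3.778x = 34.452 + 1.225x → x* = 14.1519.
Between x* and x_m the wedge SMB − MC runs linearly from 0 to MEB(x_m), so the loss is a triangle.
DWL = ½ × 0.4643 × 2.3230 = 0.5393.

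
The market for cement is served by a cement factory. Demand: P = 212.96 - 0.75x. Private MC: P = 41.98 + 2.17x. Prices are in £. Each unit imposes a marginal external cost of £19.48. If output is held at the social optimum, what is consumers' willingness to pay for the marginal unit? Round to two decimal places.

Social marginal cost = private MC + MEC = 61.46 + 2.17x.
Set SMC = demand: 61.46 + 2.17x = 212.96 - 0.75x → x* = 51.8836.
Consumer price on the demand curve at x*: 212.96 − 0.75×51.8836 = 174.0473.

P = £174.05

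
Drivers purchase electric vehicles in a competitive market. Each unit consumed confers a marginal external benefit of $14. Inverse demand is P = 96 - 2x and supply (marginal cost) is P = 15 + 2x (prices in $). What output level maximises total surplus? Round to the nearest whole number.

x* = 24

Social marginal benefit = demand + MEB = 110 - 2x.
Set SMB = MC: 110 - 2x = 15 + 2x → x* = 23.7500.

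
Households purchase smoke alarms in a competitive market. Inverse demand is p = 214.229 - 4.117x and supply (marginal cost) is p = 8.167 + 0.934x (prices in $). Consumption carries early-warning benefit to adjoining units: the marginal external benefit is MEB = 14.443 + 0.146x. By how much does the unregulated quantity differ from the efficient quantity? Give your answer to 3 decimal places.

4.159 units

Market equilibrium (private): 8.167 + 0.934x = 214.229 - 4.117x → x_m = 40.7963.
Social marginal benefit = demand + MEB = 228.672 - 3.971x.
Set SMB = MC: 228.672 - 3.971x = 8.167 + 0.934x → x* = 44.9551.
Gap = |40.7963 − 44.9551| = 4.1588.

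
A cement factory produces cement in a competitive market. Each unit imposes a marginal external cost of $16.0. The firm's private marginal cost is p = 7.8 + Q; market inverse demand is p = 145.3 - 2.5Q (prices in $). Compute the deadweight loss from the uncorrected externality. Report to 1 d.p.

DWL = $36.6

Market equilibrium (private): 7.8 + Q = 145.3 - 2.5Q → Q_m = 39.2857.
Social marginal cost = private MC + MEC = 23.8 + Q.
Set SMC = demand: 23.8 + Q = 145.3 - 2.5Q → Q* = 34.7143.
Height of the DWL triangle at Q_m is SMC(Q_m) − demand(Q_m) = MEC(Q_m) = 16.0000.
DWL = ½ × 4.5714 × 16.0000 = 36.5712.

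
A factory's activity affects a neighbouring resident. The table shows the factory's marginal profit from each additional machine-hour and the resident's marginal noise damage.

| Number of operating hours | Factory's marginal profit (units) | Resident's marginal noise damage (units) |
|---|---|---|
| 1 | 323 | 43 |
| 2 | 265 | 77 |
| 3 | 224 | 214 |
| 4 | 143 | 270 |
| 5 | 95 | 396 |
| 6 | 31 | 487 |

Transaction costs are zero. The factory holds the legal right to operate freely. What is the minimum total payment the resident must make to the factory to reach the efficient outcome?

Left alone the factory would choose level 6 (marginal profit stays positive).
Efficient level: k* = 3 (marginal profit ≥ marginal noise damage through 3).
The resident must at least cover the factory's forgone profit from cutting 6→3: 143 + 95 + 31 = 269.

269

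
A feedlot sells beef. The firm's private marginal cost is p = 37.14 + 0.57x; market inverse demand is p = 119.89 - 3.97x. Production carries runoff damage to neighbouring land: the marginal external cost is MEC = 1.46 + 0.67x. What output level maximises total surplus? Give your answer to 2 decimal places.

x* = 15.60

Social marginal cost = private MC + MEC = 38.60 + 1.24x.
Set SMC = demand: 38.60 + 1.24x = 119.89 - 3.97x → x* = 15.6027.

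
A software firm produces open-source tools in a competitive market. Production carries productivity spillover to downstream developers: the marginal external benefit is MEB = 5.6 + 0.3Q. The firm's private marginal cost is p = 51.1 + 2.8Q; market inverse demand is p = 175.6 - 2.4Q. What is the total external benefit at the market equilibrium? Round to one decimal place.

Market equilibrium (private): 51.1 + 2.8Q = 175.6 - 2.4Q → Q_m = 23.9423.
Total external benefit = ∫₀^{Q_m} (5.6 + 0.3Q) dQ = 5.6×23.9423 + ½×0.3×23.9423² = 220.0619.

220.1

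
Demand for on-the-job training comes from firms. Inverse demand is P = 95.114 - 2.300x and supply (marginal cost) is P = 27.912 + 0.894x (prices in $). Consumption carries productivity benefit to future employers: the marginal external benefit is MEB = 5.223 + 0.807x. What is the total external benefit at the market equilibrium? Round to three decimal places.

Market equilibrium (private): 27.912 + 0.894x = 95.114 - 2.300x → x_m = 21.0401.
Total external benefit = ∫₀^{x_m} (5.223 + 0.807x) dx = 5.223×21.0401 + ½×0.807×21.0401² = 288.5162.

$288.516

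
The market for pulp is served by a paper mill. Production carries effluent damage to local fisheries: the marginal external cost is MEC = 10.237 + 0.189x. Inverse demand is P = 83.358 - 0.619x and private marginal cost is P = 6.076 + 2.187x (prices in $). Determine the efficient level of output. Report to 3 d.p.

x* = 22.386

Social marginal cost = private MC + MEC = 16.313 + 2.376x.
Set SMC = demand: 16.313 + 2.376x = 83.358 - 0.619x → x* = 22.3856.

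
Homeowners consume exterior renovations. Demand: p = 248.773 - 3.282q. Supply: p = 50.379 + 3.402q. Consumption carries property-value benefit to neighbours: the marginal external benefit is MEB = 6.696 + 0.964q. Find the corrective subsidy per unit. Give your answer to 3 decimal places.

subsidy = 41.260 per unit

Social marginal benefit = demand + MEB = 255.469 - 2.318q.
Set SMB = MC: 255.469 - 2.318q = 50.379 + 3.402q → q* = 35.8549.
The Pigouvian subsidy equals MEB at q*: 6.696 + 0.964×35.8549 = 41.2601.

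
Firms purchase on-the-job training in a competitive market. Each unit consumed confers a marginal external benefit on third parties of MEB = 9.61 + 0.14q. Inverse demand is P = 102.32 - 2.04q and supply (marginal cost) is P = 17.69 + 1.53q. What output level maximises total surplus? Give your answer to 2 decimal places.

Social marginal benefit = demand + MEB = 111.93 - 1.90q.
Set SMB = MC: 111.93 - 1.90q = 17.69 + 1.53q → q* = 27.4752.

q* = 27.48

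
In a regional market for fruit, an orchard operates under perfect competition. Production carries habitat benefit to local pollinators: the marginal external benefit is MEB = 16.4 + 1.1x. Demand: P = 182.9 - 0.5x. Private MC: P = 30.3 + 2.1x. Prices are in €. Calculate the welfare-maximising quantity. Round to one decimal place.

Social marginal cost = private MC − MEB = 13.9 + x.
Set SMC = demand: 13.9 + x = 182.9 - 0.5x → x* = 112.6667.

x* = 112.7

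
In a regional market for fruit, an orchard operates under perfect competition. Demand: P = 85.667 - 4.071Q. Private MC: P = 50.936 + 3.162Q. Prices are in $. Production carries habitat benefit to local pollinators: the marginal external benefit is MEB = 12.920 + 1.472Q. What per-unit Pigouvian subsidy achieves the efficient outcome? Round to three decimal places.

Social marginal cost = private MC − MEB = 38.016 + 1.690Q.
Set SMC = demand: 38.016 + 1.690Q = 85.667 - 4.071Q → Q* = 8.2713.
The Pigouvian subsidy equals MEB at Q*: 12.920 + 1.472×8.2713 = 25.0954.

subsidy = $25.095 per unit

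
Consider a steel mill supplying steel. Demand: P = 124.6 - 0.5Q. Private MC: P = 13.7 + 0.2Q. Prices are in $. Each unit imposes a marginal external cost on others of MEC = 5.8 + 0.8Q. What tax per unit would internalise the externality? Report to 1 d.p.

Social marginal cost = private MC + MEC = 19.5 + Q.
Set SMC = demand: 19.5 + Q = 124.6 - 0.5Q → Q* = 70.0667.
The Pigouvian tax equals MEC at Q*: 5.8 + 0.8×70.0667 = 61.8534.

tax = $61.9 per unit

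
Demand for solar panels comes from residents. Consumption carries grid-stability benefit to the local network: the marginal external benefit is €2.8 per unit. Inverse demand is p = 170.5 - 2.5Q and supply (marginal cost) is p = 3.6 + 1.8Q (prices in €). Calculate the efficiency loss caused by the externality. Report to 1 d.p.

Market equilibrium (private): 3.6 + 1.8Q = 170.5 - 2.5Q → Q_m = 38.8140.
Social marginal benefit = demand + MEB = 173.3 - 2.5Q.
Set SMB = MC: 173.3 - 2.5Q = 3.6 + 1.8Q → Q* = 39.4651.
The loss is the area between SMB and MC from Q* to Q_m; with linear curves that's a triangle of height MEB(Q_m).
DWL = ½ × 0.6511 × 2.8000 = 0.9115.

DWL = €0.9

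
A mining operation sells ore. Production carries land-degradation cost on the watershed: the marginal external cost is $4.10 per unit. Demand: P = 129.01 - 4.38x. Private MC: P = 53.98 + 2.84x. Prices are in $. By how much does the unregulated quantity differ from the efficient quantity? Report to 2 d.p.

Market equilibrium (private): 53.98 + 2.84x = 129.01 - 4.38x → x_m = 10.3920.
Social marginal cost = private MC + MEC = 58.08 + 2.84x.
Set SMC = demand: 58.08 + 2.84x = 129.01 - 4.38x → x* = 9.8241.
Gap = |10.3920 − 9.8241| = 0.5679.

0.57 units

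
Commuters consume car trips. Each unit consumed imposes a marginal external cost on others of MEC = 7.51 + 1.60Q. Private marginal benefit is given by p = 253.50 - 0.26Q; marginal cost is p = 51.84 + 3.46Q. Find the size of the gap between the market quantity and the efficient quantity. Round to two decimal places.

Market equilibrium (private): 51.84 + 3.46Q = 253.50 - 0.26Q → Q_m = 54.2097.
Social marginal benefit = demand − MEC = 245.99 - 1.86Q.
Set SMB = MC: 245.99 - 1.86Q = 51.84 + 3.46Q → Q* = 36.4944.
Gap = |54.2097 − 36.4944| = 17.7153.

17.72 units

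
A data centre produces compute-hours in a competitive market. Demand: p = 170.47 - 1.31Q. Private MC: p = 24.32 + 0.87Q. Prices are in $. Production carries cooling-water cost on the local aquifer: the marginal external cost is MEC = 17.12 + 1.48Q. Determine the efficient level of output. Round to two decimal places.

Social marginal cost = private MC + MEC = 41.44 + 2.35Q.
Set SMC = demand: 41.44 + 2.35Q = 170.47 - 1.31Q → Q* = 35.2541.

Q* = 35.25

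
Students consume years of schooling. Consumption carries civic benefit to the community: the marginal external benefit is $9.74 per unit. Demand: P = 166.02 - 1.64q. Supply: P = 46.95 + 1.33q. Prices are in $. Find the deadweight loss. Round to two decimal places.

DWL = $15.97

Market equilibrium (private): 46.95 + 1.33q = 166.02 - 1.64q → q_m = 40.0909.
Social marginal benefit = demand + MEB = 175.76 - 1.64q.
Set SMB = MC: 175.76 - 1.64q = 46.95 + 1.33q → q* = 43.3704.
Height of the DWL triangle at q_m is SMB(q_m) − MC(q_m) = MEB(q_m) = 9.7400.
DWL = ½ × 3.2795 × 9.7400 = 15.9712.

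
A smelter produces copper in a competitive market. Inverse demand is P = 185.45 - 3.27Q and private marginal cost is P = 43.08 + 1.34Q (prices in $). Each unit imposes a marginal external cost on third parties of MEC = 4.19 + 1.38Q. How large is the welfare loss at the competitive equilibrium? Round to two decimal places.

Market equilibrium (private): 43.08 + 1.34Q = 185.45 - 3.27Q → Q_m = 30.8829.
Social marginal cost = private MC + MEC = 47.27 + 2.72Q.
Set SMC = demand: 47.27 + 2.72Q = 185.45 - 3.27Q → Q* = 23.0684.
Height of the DWL triangle at Q_m is SMC(Q_m) − demand(Q_m) = MEC(Q_m) = 46.8084.
DWL = ½ × 7.8145 × 46.8084 = 182.8921.

DWL = $182.89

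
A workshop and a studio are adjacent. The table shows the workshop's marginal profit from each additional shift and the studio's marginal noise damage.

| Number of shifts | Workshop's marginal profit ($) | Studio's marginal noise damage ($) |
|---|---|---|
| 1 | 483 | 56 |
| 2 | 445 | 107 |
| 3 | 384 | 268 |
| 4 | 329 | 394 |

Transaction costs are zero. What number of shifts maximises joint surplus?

3

Bargaining reaches the level where marginal profit last exceeds marginal noise damage.
That holds through level 3 (384 ≥ 268) but not at 4 (329 < 394).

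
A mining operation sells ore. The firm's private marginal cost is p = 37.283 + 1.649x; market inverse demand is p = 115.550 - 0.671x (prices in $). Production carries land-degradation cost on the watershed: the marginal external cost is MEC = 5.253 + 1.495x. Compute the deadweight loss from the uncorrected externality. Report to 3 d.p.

DWL = $406.442

Market equilibrium (private): 37.283 + 1.649x = 115.550 - 0.671x → x_m = 33.7358.
Social marginal cost = private MC + MEC = 42.536 + 3.144x.
Set SMC = demand: 42.536 + 3.144x = 115.550 - 0.671x → x* = 19.1387.
The loss is the area between SMC and demand from x* to x_m; with linear curves that's a triangle of height MEC(x_m).
DWL = ½ × 14.5971 × 55.6880 = 406.4417.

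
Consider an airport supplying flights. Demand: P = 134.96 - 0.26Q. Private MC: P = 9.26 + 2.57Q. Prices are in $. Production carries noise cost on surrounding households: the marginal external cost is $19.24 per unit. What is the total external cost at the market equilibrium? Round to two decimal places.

$854.58

Market equilibrium (private): 9.26 + 2.57Q = 134.96 - 0.26Q → Q_m = 44.4170.
Total external cost = MEC × Q_m = 19.24 × 44.4170 = 854.5831.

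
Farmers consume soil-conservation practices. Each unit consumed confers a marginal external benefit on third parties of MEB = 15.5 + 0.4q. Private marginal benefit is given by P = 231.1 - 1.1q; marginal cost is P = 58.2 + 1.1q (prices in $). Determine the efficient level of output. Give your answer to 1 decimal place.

q* = 104.7

Social marginal benefit = demand + MEB = 246.6 - 0.7q.
Set SMB = MC: 246.6 - 0.7q = 58.2 + 1.1q → q* = 104.6667.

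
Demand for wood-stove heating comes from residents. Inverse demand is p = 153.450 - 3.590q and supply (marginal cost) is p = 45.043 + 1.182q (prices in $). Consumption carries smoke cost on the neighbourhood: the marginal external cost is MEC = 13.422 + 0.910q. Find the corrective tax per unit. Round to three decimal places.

tax = $28.634 per unit

Social marginal benefit = demand − MEC = 140.028 - 4.500q.
Set SMB = MC: 140.028 - 4.500q = 45.043 + 1.182q → q* = 16.7168.
The Pigouvian tax equals MEC at q*: 13.422 + 0.910×16.7168 = 28.6343.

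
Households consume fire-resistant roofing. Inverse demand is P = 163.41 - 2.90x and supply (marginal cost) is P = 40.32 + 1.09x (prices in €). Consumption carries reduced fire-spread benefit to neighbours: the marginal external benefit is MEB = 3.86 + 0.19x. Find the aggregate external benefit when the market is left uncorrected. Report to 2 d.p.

Market equilibrium (private): 40.32 + 1.09x = 163.41 - 2.90x → x_m = 30.8496.
Total external benefit = ∫₀^{x_m} (3.86 + 0.19x) dx = 3.86×30.8496 + ½×0.19×30.8496² = 209.4907.

€209.49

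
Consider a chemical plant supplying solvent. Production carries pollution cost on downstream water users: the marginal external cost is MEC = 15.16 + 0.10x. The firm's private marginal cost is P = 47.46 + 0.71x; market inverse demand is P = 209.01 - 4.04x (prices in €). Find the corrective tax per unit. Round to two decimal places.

Social marginal cost = private MC + MEC = 62.62 + 0.81x.
Set SMC = demand: 62.62 + 0.81x = 209.01 - 4.04x → x* = 30.1835.
The Pigouvian tax equals MEC at x*: 15.16 + 0.10×30.1835 = 18.1784.

tax = €18.18 per unit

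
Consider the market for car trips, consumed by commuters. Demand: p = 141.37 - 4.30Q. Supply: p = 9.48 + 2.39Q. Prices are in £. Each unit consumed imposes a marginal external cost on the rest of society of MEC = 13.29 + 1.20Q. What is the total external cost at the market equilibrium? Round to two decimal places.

£495.20

Market equilibrium (private): 9.48 + 2.39Q = 141.37 - 4.30Q → Q_m = 19.7145.
Total external cost = ∫₀^{Q_m} (13.29 + 1.20Q) dQ = 13.29×19.7145 + ½×1.20×19.7145² = 495.2026.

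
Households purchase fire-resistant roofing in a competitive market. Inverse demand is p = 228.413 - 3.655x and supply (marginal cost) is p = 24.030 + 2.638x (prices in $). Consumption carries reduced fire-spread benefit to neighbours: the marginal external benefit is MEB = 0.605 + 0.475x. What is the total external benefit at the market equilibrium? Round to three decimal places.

$270.166

Market equilibrium (private): 24.030 + 2.638x = 228.413 - 3.655x → x_m = 32.4778.
Total external benefit = ∫₀^{x_m} (0.605 + 0.475x) dx = 0.605×32.4778 + ½×0.475×32.4778² = 270.1658.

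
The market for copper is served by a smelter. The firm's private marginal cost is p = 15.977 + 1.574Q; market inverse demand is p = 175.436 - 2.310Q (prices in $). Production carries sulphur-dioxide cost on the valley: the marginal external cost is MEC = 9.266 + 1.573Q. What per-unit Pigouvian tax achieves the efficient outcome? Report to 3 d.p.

Social marginal cost = private MC + MEC = 25.243 + 3.147Q.
Set SMC = demand: 25.243 + 3.147Q = 175.436 - 2.310Q → Q* = 27.5230.
The Pigouvian tax equals MEC at Q*: 9.266 + 1.573×27.5230 = 52.5597.

tax = $52.560 per unit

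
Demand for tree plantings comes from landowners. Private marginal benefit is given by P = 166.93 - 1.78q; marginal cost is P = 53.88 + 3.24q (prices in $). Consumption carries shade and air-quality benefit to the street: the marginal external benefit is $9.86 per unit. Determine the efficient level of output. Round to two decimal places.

Social marginal benefit = demand + MEB = 176.79 - 1.78q.
Set SMB = MC: 176.79 - 1.78q = 53.88 + 3.24q → q* = 24.4841.

q* = 24.48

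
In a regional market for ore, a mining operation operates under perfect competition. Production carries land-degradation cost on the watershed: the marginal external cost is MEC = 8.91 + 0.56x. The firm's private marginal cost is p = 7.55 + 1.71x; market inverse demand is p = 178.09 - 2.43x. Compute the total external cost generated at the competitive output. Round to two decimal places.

842.16

Market equilibrium (private): 7.55 + 1.71x = 178.09 - 2.43x → x_m = 41.1932.
Total external cost = ∫₀^{x_m} (8.91 + 0.56x) dx = 8.91×41.1932 + ½×0.56×41.1932² = 842.1577.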